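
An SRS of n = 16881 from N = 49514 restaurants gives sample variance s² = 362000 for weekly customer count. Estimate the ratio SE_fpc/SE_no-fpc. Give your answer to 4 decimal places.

f = n/N = 16881/49514 = 0.34093388.
SE_no-fpc = √(s²/n) = 4.6307912; SE_fpc = √((1−f)s²/n) = 3.75941.
Ratio = √(1−f) = 0.81182888.

0.8118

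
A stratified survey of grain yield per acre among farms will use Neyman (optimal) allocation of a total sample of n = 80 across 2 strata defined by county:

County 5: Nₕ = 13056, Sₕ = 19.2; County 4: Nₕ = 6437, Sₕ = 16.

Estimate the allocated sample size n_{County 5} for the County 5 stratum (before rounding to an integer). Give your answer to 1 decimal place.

Neyman allocation: nₕ = n·NₕSₕ / Σⱼ NⱼSⱼ.
Σ NⱼSⱼ = 13056·19.2 + 6437·16 = 353667.2.
n_{County 5} = 80·13056·19.2 / 353667.2 = 56.7.

56.7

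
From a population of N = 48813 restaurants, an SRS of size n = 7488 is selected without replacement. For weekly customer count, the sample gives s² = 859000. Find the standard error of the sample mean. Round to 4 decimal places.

9.8549

Under SRS without replacement, Var(ȳ) = (1 − f)·s²/n with f = n/N = 7488/48813 = 0.15340176.
Var(ȳ) = (1 − 0.15340176)·859000/7488 = 0.84659824·114.71688 = 97.119109.
SE(ȳ) = √(97.119109) = 9.8549.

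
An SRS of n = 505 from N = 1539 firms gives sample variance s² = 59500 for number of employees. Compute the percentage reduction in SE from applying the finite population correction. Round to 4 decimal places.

f = n/N = 505/1539 = 0.32813515.
SE_no-fpc = √(s²/n) = 10.854574; SE_fpc = √((1−f)s²/n) = 8.8972082.
Ratio = √(1−f) = 0.81967362. Reduction = 100·(1 − 0.81967362) = 18.0326%.

18.0326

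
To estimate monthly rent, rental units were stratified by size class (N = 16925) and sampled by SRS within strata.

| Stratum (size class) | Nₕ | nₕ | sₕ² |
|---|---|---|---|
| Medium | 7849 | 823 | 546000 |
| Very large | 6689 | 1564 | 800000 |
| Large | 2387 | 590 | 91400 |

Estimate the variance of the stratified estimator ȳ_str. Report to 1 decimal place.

191.3

Var(ȳ_str) = Σₕ Wₕ²(1 − fₕ)sₕ²/nₕ with Wₕ = Nₕ/N, N = 16925.
Medium: Wₕ = 0.46375185; term = 0.46375185²·(1 − 0.10485412)·546000/823 = 127.71971.
Very large: Wₕ = 0.39521418; term = 0.39521418²·(1 − 0.23381671)·800000/1564 = 61.214027.
Large: Wₕ = 0.14103397; term = 0.14103397²·(1 − 0.24717218)·91400/590 = 2.3197294.
Sum = 191.25347.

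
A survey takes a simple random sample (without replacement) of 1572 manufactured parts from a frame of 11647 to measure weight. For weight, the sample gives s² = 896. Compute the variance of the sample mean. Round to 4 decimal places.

0.4930

Under SRS without replacement, Var(ȳ) = (1 − f)·s²/n with f = n/N = 1572/11647 = 0.13497038.
Var(ȳ) = (1 − 0.13497038)·896/1572 = 0.86502962·0.56997455 = 0.49304487.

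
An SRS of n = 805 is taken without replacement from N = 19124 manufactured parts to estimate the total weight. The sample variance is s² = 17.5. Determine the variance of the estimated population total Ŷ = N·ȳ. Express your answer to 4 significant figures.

Var(Ŷ) = N²·Var(ȳ) = N²·(1 − n/N)·s²/n.
f = 805/19124 = 0.04209370; Var(ȳ) = 0.95790630·17.5/805 = 0.02082405.
Var(Ŷ) = 19124² · 0.02082405 = 7.6159252 × 10^6.

7.616 × 10^6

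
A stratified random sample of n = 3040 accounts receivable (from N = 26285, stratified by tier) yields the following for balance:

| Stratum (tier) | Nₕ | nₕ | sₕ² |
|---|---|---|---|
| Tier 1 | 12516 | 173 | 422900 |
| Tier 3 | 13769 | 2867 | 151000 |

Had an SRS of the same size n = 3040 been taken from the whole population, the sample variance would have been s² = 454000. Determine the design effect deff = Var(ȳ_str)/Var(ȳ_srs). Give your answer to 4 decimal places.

Var(ȳ_str) = Σ Wₕ²(1−fₕ)sₕ²/nₕ with Wₕ = Nₕ/26285:
  Tier 1: (12516/26285)²·(1−173/12516)·422900/173 = 546.59028
  Tier 3: (13769/26285)²·(1−2867/13769)·151000/2867 = 11.443052
  → Var(ȳ_str) = 558.03333.
Var(ȳ_srs) = (1 − 3040/26285)·454000/3040 = 132.0699.
deff = 558.03333 / 132.0699 = 4.2253.

4.2253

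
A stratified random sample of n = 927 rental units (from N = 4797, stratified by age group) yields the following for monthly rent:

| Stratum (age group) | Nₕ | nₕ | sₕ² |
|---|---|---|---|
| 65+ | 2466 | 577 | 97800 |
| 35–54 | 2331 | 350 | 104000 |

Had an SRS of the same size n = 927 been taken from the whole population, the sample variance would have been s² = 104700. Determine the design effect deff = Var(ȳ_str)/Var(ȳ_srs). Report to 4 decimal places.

Var(ȳ_str) = Σ Wₕ²(1−fₕ)sₕ²/nₕ with Wₕ = Nₕ/4797:
  65+: (2466/4797)²·(1−577/2466)·97800/577 = 34.312206
  35–54: (2331/4797)²·(1−350/2331)·104000/350 = 59.628325
  → Var(ȳ_str) = 93.940531.
Var(ȳ_srs) = (1 − 927/4797)·104700/927 = 91.118842.
deff = 93.940531 / 91.118842 = 1.0310.

1.0310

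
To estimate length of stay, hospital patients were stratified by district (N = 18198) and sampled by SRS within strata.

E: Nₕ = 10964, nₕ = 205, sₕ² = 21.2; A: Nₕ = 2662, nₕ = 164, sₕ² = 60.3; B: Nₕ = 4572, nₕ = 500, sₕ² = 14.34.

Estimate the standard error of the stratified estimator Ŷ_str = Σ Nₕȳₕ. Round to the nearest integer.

Var(Ŷ_str) = Σₕ Nₕ²(1 − fₕ)sₕ²/nₕ.
E: 10964²·(1 − 205/10964)·21.2/205 = 1.2198964 × 10^7.
A: 2662²·(1 − 164/2662)·60.3/164 = 2.4449723 × 10^6.
B: 4572²·(1 − 500/4572)·14.34/500 = 533940.84.
Sum = 1.5177877 × 10^7.
SE = √(1.5177877 × 10^7) = 3896.

3896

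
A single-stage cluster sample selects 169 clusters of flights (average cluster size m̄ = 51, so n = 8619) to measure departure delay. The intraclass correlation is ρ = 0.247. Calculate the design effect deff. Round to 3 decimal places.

13.350

deff = 1 + (51 − 1)·0.247 = 1 + 12.35 = 13.35.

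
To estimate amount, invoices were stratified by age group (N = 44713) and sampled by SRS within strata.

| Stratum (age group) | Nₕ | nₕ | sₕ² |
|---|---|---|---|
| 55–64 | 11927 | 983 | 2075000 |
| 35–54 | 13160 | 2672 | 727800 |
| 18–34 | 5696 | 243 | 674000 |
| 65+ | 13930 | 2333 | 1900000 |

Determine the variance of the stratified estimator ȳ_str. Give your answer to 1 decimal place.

Var(ȳ_str) = Σₕ Wₕ²(1 − fₕ)sₕ²/nₕ with Wₕ = Nₕ/N, N = 44713.
55–64: Wₕ = 0.26674569; term = 0.26674569²·(1 − 0.08241804)·2075000/983 = 137.81747.
35–54: Wₕ = 0.29432156; term = 0.29432156²·(1 − 0.20303951)·727800/2672 = 18.804273.
18–34: Wₕ = 0.12739024; term = 0.12739024²·(1 − 0.04266152)·674000/243 = 43.091487.
65+: Wₕ = 0.31154250; term = 0.31154250²·(1 − 0.16748026)·1900000/2333 = 65.806382.
Sum = 265.51961.

265.5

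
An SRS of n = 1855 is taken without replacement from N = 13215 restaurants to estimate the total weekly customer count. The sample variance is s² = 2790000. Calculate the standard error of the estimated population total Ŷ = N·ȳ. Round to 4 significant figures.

475200

Var(Ŷ) = N²·Var(ȳ) = N²·(1 − n/N)·s²/n.
f = 1855/13215 = 0.14037079; Var(ȳ) = 0.85962921·2790000/1855 = 1292.9194.
Var(Ŷ) = 13215² · 1292.9194 = 2.2579056 × 10^11.
SE(Ŷ) = √(2.2579056 × 10^11) = 475200.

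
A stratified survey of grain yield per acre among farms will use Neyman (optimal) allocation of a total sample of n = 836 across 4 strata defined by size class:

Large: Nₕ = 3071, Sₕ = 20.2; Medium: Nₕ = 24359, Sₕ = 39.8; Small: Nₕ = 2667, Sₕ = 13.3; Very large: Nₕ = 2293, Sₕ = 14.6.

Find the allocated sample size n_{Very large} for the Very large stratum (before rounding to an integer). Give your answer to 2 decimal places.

25.43

Neyman allocation: nₕ = n·NₕSₕ / Σⱼ NⱼSⱼ.
Σ NⱼSⱼ = 3071·20.2 + 24359·39.8 + 2667·13.3 + 2293·14.6 = 1.1004713 × 10^6.
n_{Very large} = 836·2293·14.6 / (1.1004713 × 10^6) = 25.43.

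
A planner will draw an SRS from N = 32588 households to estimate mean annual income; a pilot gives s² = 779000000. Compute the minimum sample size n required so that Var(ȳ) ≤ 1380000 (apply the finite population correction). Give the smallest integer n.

Without fpc, n₀ = s²/D = 779000000/1380000 = 564.4928.
With fpc, (1 − n/N)·s²/n ≤ D requires n ≥ n₀/(1 + n₀/N) = 564.4928/(1 + 564.4928/32588) = 554.8811.
Rounding up, n = 555.

555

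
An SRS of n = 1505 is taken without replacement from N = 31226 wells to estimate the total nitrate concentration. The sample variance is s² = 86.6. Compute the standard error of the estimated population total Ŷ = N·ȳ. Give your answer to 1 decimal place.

Var(Ŷ) = N²·Var(ȳ) = N²·(1 − n/N)·s²/n.
f = 1505/31226 = 0.04819702; Var(ȳ) = 0.95180298·86.6/1505 = 0.054768198.
Var(Ŷ) = 31226² · 0.054768198 = 5.3402448 × 10^7.
SE(Ŷ) = √(5.3402448 × 10^7) = 7307.7.

7307.7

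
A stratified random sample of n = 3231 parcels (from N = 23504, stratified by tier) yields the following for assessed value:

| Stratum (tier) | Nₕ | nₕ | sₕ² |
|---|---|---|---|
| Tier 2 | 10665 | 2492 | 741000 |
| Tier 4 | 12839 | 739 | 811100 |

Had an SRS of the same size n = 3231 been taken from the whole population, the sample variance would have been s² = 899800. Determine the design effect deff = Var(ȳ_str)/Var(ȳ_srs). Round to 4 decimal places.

1.4802

Var(ȳ_str) = Σ Wₕ²(1−fₕ)sₕ²/nₕ with Wₕ = Nₕ/23504:
  Tier 2: (10665/23504)²·(1−2492/10665)·741000/2492 = 46.916864
  Tier 4: (12839/23504)²·(1−739/12839)·811100/739 = 308.64765
  → Var(ȳ_str) = 355.56451.
Var(ȳ_srs) = (1 − 3231/23504)·899800/3231 = 240.20679.
deff = 355.56451 / 240.20679 = 1.4802.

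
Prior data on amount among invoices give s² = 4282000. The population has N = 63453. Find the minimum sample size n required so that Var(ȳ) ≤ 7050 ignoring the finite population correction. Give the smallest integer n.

608

Without fpc, n₀ = s²/D = 4282000/7050 = 607.3759.
Rounding up, n = 608.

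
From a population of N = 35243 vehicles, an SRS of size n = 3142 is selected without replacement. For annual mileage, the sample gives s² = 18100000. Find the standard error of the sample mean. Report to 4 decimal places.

72.4368

Under SRS without replacement, Var(ȳ) = (1 − f)·s²/n with f = n/N = 3142/35243 = 0.08915246.
Var(ȳ) = (1 − 0.08915246)·18100000/3142 = 0.91084754·5760.662 = 5247.0848.
SE(ȳ) = √(5247.0848) = 72.4368.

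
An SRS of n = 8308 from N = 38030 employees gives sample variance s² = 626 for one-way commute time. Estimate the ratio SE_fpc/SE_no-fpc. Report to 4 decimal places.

f = n/N = 8308/38030 = 0.21845911.
SE_no-fpc = √(s²/n) = 0.27449783; SE_fpc = √((1−f)s²/n) = 0.24266927.
Ratio = √(1−f) = 0.88404801.

0.8840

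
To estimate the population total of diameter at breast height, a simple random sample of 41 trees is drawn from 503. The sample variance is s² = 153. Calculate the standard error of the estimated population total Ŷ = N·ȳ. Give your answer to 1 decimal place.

931.2

Var(Ŷ) = N²·Var(ȳ) = N²·(1 − n/N)·s²/n.
f = 41/503 = 0.08151093; Var(ȳ) = 0.91848907·153/41 = 3.4275324.
Var(Ŷ) = 503² · 3.4275324 = 867196.54.
SE(Ŷ) = √(867196.54) = 931.2.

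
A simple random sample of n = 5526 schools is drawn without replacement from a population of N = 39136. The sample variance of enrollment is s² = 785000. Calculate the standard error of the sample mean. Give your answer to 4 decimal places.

11.0452

Under SRS without replacement, Var(ȳ) = (1 − f)·s²/n with f = n/N = 5526/39136 = 0.14119992.
Var(ȳ) = (1 − 0.14119992)·785000/5526 = 0.85880008·142.05574 = 121.99748.
SE(ȳ) = √(121.99748) = 11.0452.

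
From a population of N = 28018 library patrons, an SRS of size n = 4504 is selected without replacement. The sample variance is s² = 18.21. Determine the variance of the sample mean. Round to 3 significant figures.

Under SRS without replacement, Var(ȳ) = (1 − f)·s²/n with f = n/N = 4504/28018 = 0.16075380.
Var(ȳ) = (1 − 0.16075380)·18.21/4504 = 0.83924620·0.0040430728 = 0.0033931335.

0.00339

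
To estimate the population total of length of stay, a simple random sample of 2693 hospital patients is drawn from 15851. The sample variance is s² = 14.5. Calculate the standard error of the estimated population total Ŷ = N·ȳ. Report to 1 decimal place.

Var(Ŷ) = N²·Var(ȳ) = N²·(1 − n/N)·s²/n.
f = 2693/15851 = 0.16989464; Var(ȳ) = 0.83010536·14.5/2693 = 0.004469561.
Var(Ŷ) = 15851² · 0.004469561 = 1.122996 × 10^6.
SE(Ŷ) = √(1.122996 × 10^6) = 1059.7.

1059.7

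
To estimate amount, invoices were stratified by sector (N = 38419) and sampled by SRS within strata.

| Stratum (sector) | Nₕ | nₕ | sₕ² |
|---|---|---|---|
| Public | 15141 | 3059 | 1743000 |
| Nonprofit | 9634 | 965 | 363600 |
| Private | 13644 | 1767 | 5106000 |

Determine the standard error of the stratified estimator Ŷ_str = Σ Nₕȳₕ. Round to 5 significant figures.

Var(Ŷ_str) = Σₕ Nₕ²(1 − fₕ)sₕ²/nₕ.
Public: 15141²·(1 − 3059/15141)·1743000/3059 = 1.0423446 × 10^11.
Nonprofit: 9634²·(1 − 965/9634)·363600/965 = 3.1468222 × 10^10.
Private: 13644²·(1 − 1767/13644)·5106000/1767 = 4.6826611 × 10^11.
Sum = 6.0396879 × 10^11.
SE = √(6.0396879 × 10^11) = 777150.

777150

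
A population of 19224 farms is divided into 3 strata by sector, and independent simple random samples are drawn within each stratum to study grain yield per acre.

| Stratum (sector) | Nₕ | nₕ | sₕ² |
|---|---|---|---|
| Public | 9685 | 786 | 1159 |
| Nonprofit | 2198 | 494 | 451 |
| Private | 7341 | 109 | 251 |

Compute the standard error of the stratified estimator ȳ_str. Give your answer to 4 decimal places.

Var(ȳ_str) = Σₕ Wₕ²(1 − fₕ)sₕ²/nₕ with Wₕ = Nₕ/N, N = 19224.
Public: Wₕ = 0.50379734; term = 0.50379734²·(1 − 0.08115643)·1159/786 = 0.34388577.
Nonprofit: Wₕ = 0.11433625; term = 0.11433625²·(1 − 0.22474977)·451/494 = 0.0092525056.
Private: Wₕ = 0.38186642; term = 0.38186642²·(1 − 0.01484811)·251/109 = 0.33080598.
Sum = 0.68394426.
SE = √(0.68394426) = 0.8270.

0.8270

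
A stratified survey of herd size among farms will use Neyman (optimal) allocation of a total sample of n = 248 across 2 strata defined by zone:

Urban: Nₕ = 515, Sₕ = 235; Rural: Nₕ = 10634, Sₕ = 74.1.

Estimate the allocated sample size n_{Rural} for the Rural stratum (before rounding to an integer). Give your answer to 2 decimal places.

214.98

Neyman allocation: nₕ = n·NₕSₕ / Σⱼ NⱼSⱼ.
Σ NⱼSⱼ = 515·235 + 10634·74.1 = 909004.4.
n_{Rural} = 248·10634·74.1 / 909004.4 = 214.98.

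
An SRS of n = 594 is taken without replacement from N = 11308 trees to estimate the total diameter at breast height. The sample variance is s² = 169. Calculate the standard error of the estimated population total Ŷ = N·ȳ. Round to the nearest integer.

5871

Var(Ŷ) = N²·Var(ȳ) = N²·(1 − n/N)·s²/n.
f = 594/11308 = 0.05252918; Var(ȳ) = 0.94747082·169/594 = 0.26956661.
Var(Ŷ) = 11308² · 0.26956661 = 3.4469715 × 10^7.
SE(Ŷ) = √(3.4469715 × 10^7) = 5871.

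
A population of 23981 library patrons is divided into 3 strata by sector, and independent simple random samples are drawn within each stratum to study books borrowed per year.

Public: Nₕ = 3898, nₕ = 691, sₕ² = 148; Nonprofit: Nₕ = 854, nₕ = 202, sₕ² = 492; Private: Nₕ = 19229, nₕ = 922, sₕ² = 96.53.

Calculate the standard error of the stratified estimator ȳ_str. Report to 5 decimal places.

0.26665

Var(ȳ_str) = Σₕ Wₕ²(1 − fₕ)sₕ²/nₕ with Wₕ = Nₕ/N, N = 23981.
Public: Wₕ = 0.16254535; term = 0.16254535²·(1 − 0.17727040)·148/691 = 0.0046557525.
Nonprofit: Wₕ = 0.03561153; term = 0.03561153²·(1 − 0.23653396)·492/202 = 0.0023582216.
Private: Wₕ = 0.80184313; term = 0.80184313²·(1 − 0.04794841)·96.53/922 = 0.06408711.
Sum = 0.071101084.
SE = √(0.071101084) = 0.26665.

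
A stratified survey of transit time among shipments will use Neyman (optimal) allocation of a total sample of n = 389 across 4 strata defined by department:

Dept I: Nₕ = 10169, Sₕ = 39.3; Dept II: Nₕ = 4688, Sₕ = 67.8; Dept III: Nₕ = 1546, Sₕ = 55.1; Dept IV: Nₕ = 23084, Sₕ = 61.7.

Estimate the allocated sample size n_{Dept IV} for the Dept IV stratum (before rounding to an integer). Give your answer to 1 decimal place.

Neyman allocation: nₕ = n·NₕSₕ / Σⱼ NⱼSⱼ.
Σ NⱼSⱼ = 10169·39.3 + 4688·67.8 + 1546·55.1 + 23084·61.7 = 2.2269555 × 10^6.
n_{Dept IV} = 389·23084·61.7 / (2.2269555 × 10^6) = 248.8.

248.8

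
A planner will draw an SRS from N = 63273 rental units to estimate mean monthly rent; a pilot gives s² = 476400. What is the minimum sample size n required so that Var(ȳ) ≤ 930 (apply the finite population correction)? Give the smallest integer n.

Without fpc, n₀ = s²/D = 476400/930 = 512.2581.
With fpc, (1 − n/N)·s²/n ≤ D requires n ≥ n₀/(1 + n₀/N) = 512.2581/(1 + 512.2581/63273) = 508.1442.
Rounding up, n = 509.

509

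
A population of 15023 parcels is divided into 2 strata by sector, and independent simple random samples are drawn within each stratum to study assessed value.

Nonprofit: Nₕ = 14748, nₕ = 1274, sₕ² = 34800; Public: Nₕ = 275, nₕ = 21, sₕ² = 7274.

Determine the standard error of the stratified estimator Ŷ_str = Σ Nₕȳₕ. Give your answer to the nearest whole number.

73839

Var(Ŷ_str) = Σₕ Nₕ²(1 − fₕ)sₕ²/nₕ.
Nonprofit: 14748²·(1 − 1274/14748)·34800/1274 = 5.4279956 × 10^9.
Public: 275²·(1 − 21/275)·7274/21 = 2.419471 × 10^7.
Sum = 5.4521903 × 10^9.
SE = √(5.4521903 × 10^9) = 73839.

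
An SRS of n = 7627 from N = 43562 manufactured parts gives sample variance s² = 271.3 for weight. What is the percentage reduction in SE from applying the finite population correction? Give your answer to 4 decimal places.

9.1751

f = n/N = 7627/43562 = 0.17508379.
SE_no-fpc = √(s²/n) = 0.18860275; SE_fpc = √((1−f)s²/n) = 0.17129826.
Ratio = √(1−f) = 0.90824898. Reduction = 100·(1 − 0.90824898) = 9.1751%.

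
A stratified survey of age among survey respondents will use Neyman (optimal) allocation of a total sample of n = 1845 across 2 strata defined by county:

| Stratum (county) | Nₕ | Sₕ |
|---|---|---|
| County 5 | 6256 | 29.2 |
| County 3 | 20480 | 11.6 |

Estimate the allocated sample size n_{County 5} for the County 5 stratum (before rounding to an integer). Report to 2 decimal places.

802.00

Neyman allocation: nₕ = n·NₕSₕ / Σⱼ NⱼSⱼ.
Σ NⱼSⱼ = 6256·29.2 + 20480·11.6 = 420243.2.
n_{County 5} = 1845·6256·29.2 / 420243.2 = 802.00.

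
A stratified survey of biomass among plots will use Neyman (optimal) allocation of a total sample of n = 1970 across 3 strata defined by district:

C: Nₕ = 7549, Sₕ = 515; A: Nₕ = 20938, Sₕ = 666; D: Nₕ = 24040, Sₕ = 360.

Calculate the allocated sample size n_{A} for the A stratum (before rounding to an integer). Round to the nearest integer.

1037

Neyman allocation: nₕ = n·NₕSₕ / Σⱼ NⱼSⱼ.
Σ NⱼSⱼ = 7549·515 + 20938·666 + 24040·360 = 2.6486843 × 10^7.
n_{A} = 1970·20938·666 / (2.6486843 × 10^7) = 1037.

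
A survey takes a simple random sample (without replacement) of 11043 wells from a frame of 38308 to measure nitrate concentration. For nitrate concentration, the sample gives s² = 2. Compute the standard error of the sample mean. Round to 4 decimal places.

Under SRS without replacement, Var(ȳ) = (1 − f)·s²/n with f = n/N = 11043/38308 = 0.28826877.
Var(ȳ) = (1 − 0.28826877)·2/11043 = 0.71173123·1.8111021 × 10^-4 = 1.2890179 × 10^-4.
SE(ȳ) = √(1.2890179 × 10^-4) = 0.0114.

0.0114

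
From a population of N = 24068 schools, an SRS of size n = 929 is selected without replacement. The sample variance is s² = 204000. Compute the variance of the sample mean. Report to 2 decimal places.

Under SRS without replacement, Var(ȳ) = (1 − f)·s²/n with f = n/N = 929/24068 = 0.03859897.
Var(ȳ) = (1 − 0.03859897)·204000/929 = 0.96140103·219.59096 = 211.11497.

211.11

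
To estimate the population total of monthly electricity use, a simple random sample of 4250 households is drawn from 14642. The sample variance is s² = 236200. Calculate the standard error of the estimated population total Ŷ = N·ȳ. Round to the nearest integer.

91959

Var(Ŷ) = N²·Var(ȳ) = N²·(1 − n/N)·s²/n.
f = 4250/14642 = 0.29026089; Var(ȳ) = 0.70973911·236200/4250 = 39.444795.
Var(Ŷ) = 14642² · 39.444795 = 8.4564972 × 10^9.
SE(Ŷ) = √(8.4564972 × 10^9) = 91959.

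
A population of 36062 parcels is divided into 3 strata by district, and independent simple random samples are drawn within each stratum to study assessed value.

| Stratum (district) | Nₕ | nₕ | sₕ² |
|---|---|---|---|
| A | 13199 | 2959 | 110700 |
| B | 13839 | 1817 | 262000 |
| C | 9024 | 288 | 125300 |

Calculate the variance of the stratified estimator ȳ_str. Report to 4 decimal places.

Var(ȳ_str) = Σₕ Wₕ²(1 − fₕ)sₕ²/nₕ with Wₕ = Nₕ/N, N = 36062.
A: Wₕ = 0.36600854; term = 0.36600854²·(1 − 0.22418365)·110700/2959 = 3.8881591.
B: Wₕ = 0.38375575; term = 0.38375575²·(1 − 0.13129561)·262000/1817 = 18.447103.
C: Wₕ = 0.25023571; term = 0.25023571²·(1 − 0.03191489)·125300/288 = 26.373677.
Sum = 48.708939.

48.7089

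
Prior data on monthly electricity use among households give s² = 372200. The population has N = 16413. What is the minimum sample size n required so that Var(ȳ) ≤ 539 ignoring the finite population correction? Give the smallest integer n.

Without fpc, n₀ = s²/D = 372200/539 = 690.5380.
Rounding up, n = 691.

691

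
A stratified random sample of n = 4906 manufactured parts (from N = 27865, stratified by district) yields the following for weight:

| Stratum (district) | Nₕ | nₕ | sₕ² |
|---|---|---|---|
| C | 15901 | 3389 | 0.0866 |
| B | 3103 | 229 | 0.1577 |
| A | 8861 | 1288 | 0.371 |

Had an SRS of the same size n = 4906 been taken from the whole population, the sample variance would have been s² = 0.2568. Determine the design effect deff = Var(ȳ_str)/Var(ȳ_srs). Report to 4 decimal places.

Var(ȳ_str) = Σ Wₕ²(1−fₕ)sₕ²/nₕ with Wₕ = Nₕ/27865:
  C: (15901/27865)²·(1−3389/15901)·0.0866/3389 = 6.5475587 × 10^-6
  B: (3103/27865)²·(1−229/3103)·0.1577/229 = 7.9094567 × 10^-6
  A: (8861/27865)²·(1−1288/8861)·0.371/1288 = 2.4893768 × 10^-5
  → Var(ȳ_str) = 3.9350783 × 10^-5.
Var(ȳ_srs) = (1 − 4906/27865)·0.2568/4906 = 4.3128206 × 10^-5.
deff = (3.9350783 × 10^-5) / (4.3128206 × 10^-5) = 0.9124.

0.9124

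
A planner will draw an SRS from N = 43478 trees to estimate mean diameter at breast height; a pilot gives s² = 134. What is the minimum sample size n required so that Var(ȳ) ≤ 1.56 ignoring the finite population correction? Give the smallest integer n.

Without fpc, n₀ = s²/D = 134/1.56 = 85.8974.
Rounding up, n = 86.

86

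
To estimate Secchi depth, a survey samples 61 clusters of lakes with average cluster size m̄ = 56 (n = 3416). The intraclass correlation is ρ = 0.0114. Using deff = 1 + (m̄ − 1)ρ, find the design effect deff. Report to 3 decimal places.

deff = 1 + (56 − 1)·0.0114 = 1 + 0.627 = 1.627.

1.627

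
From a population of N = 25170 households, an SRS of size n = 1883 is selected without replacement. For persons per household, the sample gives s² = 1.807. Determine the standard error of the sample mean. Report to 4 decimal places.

Under SRS without replacement, Var(ȳ) = (1 − f)·s²/n with f = n/N = 1883/25170 = 0.07481128.
Var(ȳ) = (1 − 0.07481128)·1.807/1883 = 0.92518872·9.5963887 × 10^-4 = 8.8784706 × 10^-4.
SE(ȳ) = √(8.8784706 × 10^-4) = 0.0298.

0.0298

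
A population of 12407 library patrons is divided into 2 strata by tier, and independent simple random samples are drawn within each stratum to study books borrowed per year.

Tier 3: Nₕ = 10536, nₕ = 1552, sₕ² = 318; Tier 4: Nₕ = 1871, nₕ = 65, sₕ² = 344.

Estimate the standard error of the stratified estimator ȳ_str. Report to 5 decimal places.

Var(ȳ_str) = Σₕ Wₕ²(1 − fₕ)sₕ²/nₕ with Wₕ = Nₕ/N, N = 12407.
Tier 3: Wₕ = 0.84919803; term = 0.84919803²·(1 − 0.14730448)·318/1552 = 0.12599327.
Tier 4: Wₕ = 0.15080197; term = 0.15080197²·(1 − 0.03474078)·344/65 = 0.11617242.
Sum = 0.24216569.
SE = √(0.24216569) = 0.49210.

0.49210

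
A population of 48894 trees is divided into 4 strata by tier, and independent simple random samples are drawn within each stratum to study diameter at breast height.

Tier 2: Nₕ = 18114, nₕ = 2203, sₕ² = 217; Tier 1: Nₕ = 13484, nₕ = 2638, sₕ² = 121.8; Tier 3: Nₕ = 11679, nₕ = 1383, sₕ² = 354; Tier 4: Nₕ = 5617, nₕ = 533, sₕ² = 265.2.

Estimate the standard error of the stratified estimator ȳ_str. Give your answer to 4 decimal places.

Var(ȳ_str) = Σₕ Wₕ²(1 − fₕ)sₕ²/nₕ with Wₕ = Nₕ/N, N = 48894.
Tier 2: Wₕ = 0.37047490; term = 0.37047490²·(1 − 0.12161864)·217/2203 = 0.011875337.
Tier 1: Wₕ = 0.27578026; term = 0.27578026²·(1 − 0.19563928)·121.8/2638 = 0.0028245528.
Tier 3: Wₕ = 0.23886366; term = 0.23886366²·(1 − 0.11841767)·354/1383 = 0.012874908.
Tier 4: Wₕ = 0.11488117; term = 0.11488117²·(1 − 0.09489051)·265.2/533 = 0.0059435393.
Sum = 0.033518337.
SE = √(0.033518337) = 0.1831.

0.1831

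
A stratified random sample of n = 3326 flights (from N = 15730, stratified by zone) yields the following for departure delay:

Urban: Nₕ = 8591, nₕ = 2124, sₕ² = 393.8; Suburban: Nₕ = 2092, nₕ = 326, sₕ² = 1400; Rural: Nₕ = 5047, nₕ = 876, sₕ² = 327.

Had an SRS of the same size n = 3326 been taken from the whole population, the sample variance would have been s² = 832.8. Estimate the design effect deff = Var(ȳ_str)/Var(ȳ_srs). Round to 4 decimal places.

Var(ȳ_str) = Σ Wₕ²(1−fₕ)sₕ²/nₕ with Wₕ = Nₕ/15730:
  Urban: (8591/15730)²·(1−2124/8591)·393.8/2124 = 0.041630376
  Suburban: (2092/15730)²·(1−326/2092)·1400/326 = 0.06412175
  Rural: (5047/15730)²·(1−876/5047)·327/876 = 0.031758479
  → Var(ȳ_str) = 0.13751061.
Var(ȳ_srs) = (1 − 3326/15730)·832.8/3326 = 0.19744744.
deff = 0.13751061 / 0.19744744 = 0.6964.

0.6964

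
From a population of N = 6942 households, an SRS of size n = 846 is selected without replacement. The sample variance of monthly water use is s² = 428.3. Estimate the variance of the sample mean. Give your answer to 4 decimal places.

0.4446

Under SRS without replacement, Var(ȳ) = (1 − f)·s²/n with f = n/N = 846/6942 = 0.12186690.
Var(ȳ) = (1 − 0.12186690)·428.3/846 = 0.87813310·0.50626478 = 0.44456786.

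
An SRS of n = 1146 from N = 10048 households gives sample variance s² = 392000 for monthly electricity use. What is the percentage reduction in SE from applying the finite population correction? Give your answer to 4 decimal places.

f = n/N = 1146/10048 = 0.11405255.
SE_no-fpc = √(s²/n) = 18.494846; SE_fpc = √((1−f)s²/n) = 17.408234.
Ratio = √(1−f) = 0.94124782. Reduction = 100·(1 − 0.94124782) = 5.8752%.

5.8752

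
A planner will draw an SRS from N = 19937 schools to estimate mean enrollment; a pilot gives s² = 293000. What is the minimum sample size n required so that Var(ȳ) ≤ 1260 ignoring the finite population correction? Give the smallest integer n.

Without fpc, n₀ = s²/D = 293000/1260 = 232.5397.
Rounding up, n = 233.

233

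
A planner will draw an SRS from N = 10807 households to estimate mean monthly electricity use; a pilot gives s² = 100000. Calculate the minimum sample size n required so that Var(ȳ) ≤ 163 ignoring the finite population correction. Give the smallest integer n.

614

Without fpc, n₀ = s²/D = 100000/163 = 613.4969.
Rounding up, n = 614.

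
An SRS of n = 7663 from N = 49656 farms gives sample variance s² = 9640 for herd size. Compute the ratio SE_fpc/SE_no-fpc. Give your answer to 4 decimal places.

f = n/N = 7663/49656 = 0.15432173.
SE_no-fpc = √(s²/n) = 1.1216029; SE_fpc = √((1−f)s²/n) = 1.0314346.
Ratio = √(1−f) = 0.91960767.

0.9196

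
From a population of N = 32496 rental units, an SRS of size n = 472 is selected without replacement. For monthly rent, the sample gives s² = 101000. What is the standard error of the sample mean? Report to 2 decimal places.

14.52

Under SRS without replacement, Var(ȳ) = (1 − f)·s²/n with f = n/N = 472/32496 = 0.01452486.
Var(ȳ) = (1 − 0.01452486)·101000/472 = 0.98547514·213.98305 = 210.87498.
SE(ȳ) = √(210.87498) = 14.52.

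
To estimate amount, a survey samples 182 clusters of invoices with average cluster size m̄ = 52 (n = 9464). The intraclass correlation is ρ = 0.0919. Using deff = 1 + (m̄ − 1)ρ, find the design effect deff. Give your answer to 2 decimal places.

5.69

deff = 1 + (52 − 1)·0.0919 = 1 + 4.6869 = 5.6869.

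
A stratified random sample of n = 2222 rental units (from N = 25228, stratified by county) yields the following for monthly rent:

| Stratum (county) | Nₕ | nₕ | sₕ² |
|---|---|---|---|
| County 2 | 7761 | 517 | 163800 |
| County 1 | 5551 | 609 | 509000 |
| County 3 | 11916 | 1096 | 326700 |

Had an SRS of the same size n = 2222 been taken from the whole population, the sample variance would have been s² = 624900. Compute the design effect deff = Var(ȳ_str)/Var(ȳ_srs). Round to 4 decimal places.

Var(ȳ_str) = Σ Wₕ²(1−fₕ)sₕ²/nₕ with Wₕ = Nₕ/25228:
  County 2: (7761/25228)²·(1−517/7761)·163800/517 = 27.986838
  County 1: (5551/25228)²·(1−609/5551)·509000/609 = 36.0254
  County 3: (11916/25228)²·(1−1096/11916)·326700/1096 = 60.385225
  → Var(ȳ_str) = 124.39746.
Var(ȳ_srs) = (1 − 2222/25228)·624900/2222 = 256.46303.
deff = 124.39746 / 256.46303 = 0.4851.

0.4851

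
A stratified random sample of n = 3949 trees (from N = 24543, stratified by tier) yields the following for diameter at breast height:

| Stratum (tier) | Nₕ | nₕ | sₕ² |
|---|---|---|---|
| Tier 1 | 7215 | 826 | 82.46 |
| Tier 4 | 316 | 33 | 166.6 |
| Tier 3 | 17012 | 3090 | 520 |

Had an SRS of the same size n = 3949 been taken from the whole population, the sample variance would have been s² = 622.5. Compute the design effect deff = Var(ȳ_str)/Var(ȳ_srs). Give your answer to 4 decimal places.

Var(ȳ_str) = Σ Wₕ²(1−fₕ)sₕ²/nₕ with Wₕ = Nₕ/24543:
  Tier 1: (7215/24543)²·(1−826/7215)·82.46/826 = 0.007639716
  Tier 4: (316/24543)²·(1−33/316)·166.6/33 = 7.4951319 × 10^-4
  Tier 3: (17012/24543)²·(1−3090/17012)·520/3090 = 0.066167781
  → Var(ȳ_str) = 0.07455701.
Var(ȳ_srs) = (1 − 3949/24543)·622.5/3949 = 0.1322712.
deff = 0.07455701 / 0.1322712 = 0.5637.

0.5637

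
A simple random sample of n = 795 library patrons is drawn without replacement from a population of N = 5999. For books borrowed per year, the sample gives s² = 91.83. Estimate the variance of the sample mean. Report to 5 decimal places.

0.10020

Under SRS without replacement, Var(ȳ) = (1 − f)·s²/n with f = n/N = 795/5999 = 0.13252209.
Var(ȳ) = (1 − 0.13252209)·91.83/795 = 0.86747791·0.11550943 = 0.10020188.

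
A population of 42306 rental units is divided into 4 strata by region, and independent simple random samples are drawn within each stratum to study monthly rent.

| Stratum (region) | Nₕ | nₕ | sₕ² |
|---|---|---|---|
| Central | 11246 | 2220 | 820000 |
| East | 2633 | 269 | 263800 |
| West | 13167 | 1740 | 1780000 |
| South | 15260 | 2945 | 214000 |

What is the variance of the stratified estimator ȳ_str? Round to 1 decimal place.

118.0

Var(ȳ_str) = Σₕ Wₕ²(1 − fₕ)sₕ²/nₕ with Wₕ = Nₕ/N, N = 42306.
Central: Wₕ = 0.26582518; term = 0.26582518²·(1 − 0.19740352)·820000/2220 = 20.948376.
East: Wₕ = 0.06223703; term = 0.06223703²·(1 − 0.10216483)·263800/269 = 3.410491.
West: Wₕ = 0.31123245; term = 0.31123245²·(1 − 0.13214855)·1780000/1740 = 85.997512.
South: Wₕ = 0.36070534; term = 0.36070534²·(1 − 0.19298820)·214000/2945 = 7.629806.
Sum = 117.98619.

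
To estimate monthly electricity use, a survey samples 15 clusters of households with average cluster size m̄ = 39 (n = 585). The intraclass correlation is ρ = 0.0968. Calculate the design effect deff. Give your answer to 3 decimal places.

4.678

deff = 1 + (39 − 1)·0.0968 = 1 + 3.6784 = 4.6784.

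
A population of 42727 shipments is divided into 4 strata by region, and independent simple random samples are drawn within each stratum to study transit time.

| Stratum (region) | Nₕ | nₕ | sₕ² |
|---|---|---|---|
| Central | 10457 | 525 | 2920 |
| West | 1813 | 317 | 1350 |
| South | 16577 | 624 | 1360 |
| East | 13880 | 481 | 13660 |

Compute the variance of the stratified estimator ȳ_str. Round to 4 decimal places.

3.5316

Var(ȳ_str) = Σₕ Wₕ²(1 − fₕ)sₕ²/nₕ with Wₕ = Nₕ/N, N = 42727.
Central: Wₕ = 0.24473986; term = 0.24473986²·(1 − 0.05020560)·2920/525 = 0.31641901.
West: Wₕ = 0.04243219; term = 0.04243219²·(1 − 0.17484832)·1350/317 = 0.0063270185.
South: Wₕ = 0.38797482; term = 0.38797482²·(1 − 0.03764252)·1360/624 = 0.31571689.
East: Wₕ = 0.32485314; term = 0.32485314²·(1 − 0.03465418)·13660/481 = 2.8930949.
Sum = 3.5315578.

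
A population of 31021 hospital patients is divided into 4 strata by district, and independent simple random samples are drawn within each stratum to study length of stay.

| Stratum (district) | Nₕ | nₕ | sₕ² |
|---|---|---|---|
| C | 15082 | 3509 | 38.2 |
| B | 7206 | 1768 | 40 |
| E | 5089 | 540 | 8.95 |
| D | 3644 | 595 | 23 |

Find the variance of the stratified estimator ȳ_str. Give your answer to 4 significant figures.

0.003741

Var(ȳ_str) = Σₕ Wₕ²(1 − fₕ)sₕ²/nₕ with Wₕ = Nₕ/N, N = 31021.
C: Wₕ = 0.48618678; term = 0.48618678²·(1 − 0.23266145)·38.2/3509 = 0.0019745735.
B: Wₕ = 0.23229425; term = 0.23229425²·(1 − 0.24535110)·40/1768 = 9.2129689 × 10^-4.
E: Wₕ = 0.16405016; term = 0.16405016²·(1 − 0.10611122)·8.95/540 = 3.9871821 × 10^-4.
D: Wₕ = 0.11746881; term = 0.11746881²·(1 − 0.16328211)·23/595 = 4.4630842 × 10^-4.
Sum = 0.003740897.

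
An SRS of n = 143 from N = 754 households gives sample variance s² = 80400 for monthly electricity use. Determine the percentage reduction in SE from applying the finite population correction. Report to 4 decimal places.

f = n/N = 143/754 = 0.18965517.
SE_no-fpc = √(s²/n) = 23.711553; SE_fpc = √((1−f)s²/n) = 21.34494.
Ratio = √(1−f) = 0.90019155. Reduction = 100·(1 − 0.90019155) = 9.9808%.

9.9808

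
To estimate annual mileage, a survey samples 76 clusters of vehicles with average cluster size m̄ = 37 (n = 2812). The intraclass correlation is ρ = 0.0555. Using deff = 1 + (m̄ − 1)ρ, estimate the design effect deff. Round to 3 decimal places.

2.998

deff = 1 + (37 − 1)·0.0555 = 1 + 1.998 = 2.998.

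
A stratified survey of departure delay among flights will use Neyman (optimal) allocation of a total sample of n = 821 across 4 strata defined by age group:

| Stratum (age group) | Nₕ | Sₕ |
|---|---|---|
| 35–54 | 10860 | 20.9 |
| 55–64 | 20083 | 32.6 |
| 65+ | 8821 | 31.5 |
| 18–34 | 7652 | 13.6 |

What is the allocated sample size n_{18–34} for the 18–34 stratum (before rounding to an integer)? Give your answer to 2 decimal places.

67.62

Neyman allocation: nₕ = n·NₕSₕ / Σⱼ NⱼSⱼ.
Σ NⱼSⱼ = 10860·20.9 + 20083·32.6 + 8821·31.5 + 7652·13.6 = 1.2636085 × 10^6.
n_{18–34} = 821·7652·13.6 / (1.2636085 × 10^6) = 67.62.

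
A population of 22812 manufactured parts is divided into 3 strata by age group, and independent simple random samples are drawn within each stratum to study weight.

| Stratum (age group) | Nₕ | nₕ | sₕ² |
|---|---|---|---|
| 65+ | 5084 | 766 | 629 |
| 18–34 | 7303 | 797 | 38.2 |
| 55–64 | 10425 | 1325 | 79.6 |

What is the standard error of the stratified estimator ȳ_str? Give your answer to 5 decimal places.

Var(ȳ_str) = Σₕ Wₕ²(1 − fₕ)sₕ²/nₕ with Wₕ = Nₕ/N, N = 22812.
65+: Wₕ = 0.22286516; term = 0.22286516²·(1 − 0.15066876)·629/766 = 0.034640434.
18–34: Wₕ = 0.32013852; term = 0.32013852²·(1 − 0.10913323)·38.2/797 = 0.0043761649.
55–64: Wₕ = 0.45699632; term = 0.45699632²·(1 − 0.12709832)·79.6/1325 = 0.010951861.
Sum = 0.04996846.
SE = √(0.04996846) = 0.22354.

0.22354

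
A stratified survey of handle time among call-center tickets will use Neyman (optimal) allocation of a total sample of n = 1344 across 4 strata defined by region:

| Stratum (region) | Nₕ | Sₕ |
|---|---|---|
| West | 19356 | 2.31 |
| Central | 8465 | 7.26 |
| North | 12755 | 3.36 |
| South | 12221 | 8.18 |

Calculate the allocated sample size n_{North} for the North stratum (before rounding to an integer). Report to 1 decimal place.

231.3

Neyman allocation: nₕ = n·NₕSₕ / Σⱼ NⱼSⱼ.
Σ NⱼSⱼ = 19356·2.31 + 8465·7.26 + 12755·3.36 + 12221·8.18 = 248992.84.
n_{North} = 1344·12755·3.36 / 248992.84 = 231.3.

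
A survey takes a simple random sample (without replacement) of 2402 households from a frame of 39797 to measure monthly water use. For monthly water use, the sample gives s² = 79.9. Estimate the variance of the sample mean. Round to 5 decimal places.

Under SRS without replacement, Var(ȳ) = (1 − f)·s²/n with f = n/N = 2402/39797 = 0.06035631.
Var(ȳ) = (1 − 0.06035631)·79.9/2402 = 0.93964369·0.033263947 = 0.031256258.

0.03126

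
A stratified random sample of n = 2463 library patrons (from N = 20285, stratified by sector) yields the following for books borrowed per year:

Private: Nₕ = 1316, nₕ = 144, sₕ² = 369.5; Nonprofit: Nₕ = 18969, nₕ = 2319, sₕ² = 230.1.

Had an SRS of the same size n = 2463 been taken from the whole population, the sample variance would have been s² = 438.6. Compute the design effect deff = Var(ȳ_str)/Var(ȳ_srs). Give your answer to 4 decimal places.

0.5483

Var(ȳ_str) = Σ Wₕ²(1−fₕ)sₕ²/nₕ with Wₕ = Nₕ/20285:
  Private: (1316/20285)²·(1−144/1316)·369.5/144 = 0.0096180145
  Nonprofit: (18969/20285)²·(1−2319/18969)·230.1/2319 = 0.076159576
  → Var(ȳ_str) = 0.085777591.
Var(ȳ_srs) = (1 − 2463/20285)·438.6/2463 = 0.15645363.
deff = 0.085777591 / 0.15645363 = 0.5483.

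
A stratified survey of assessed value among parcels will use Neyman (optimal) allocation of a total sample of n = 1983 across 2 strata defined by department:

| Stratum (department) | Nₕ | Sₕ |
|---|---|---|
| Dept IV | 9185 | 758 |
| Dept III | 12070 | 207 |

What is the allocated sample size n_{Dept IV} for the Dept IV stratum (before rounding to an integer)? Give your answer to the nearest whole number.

1459

Neyman allocation: nₕ = n·NₕSₕ / Σⱼ NⱼSⱼ.
Σ NⱼSⱼ = 9185·758 + 12070·207 = 9.46072 × 10^6.
n_{Dept IV} = 1983·9185·758 / (9.46072 × 10^6) = 1459.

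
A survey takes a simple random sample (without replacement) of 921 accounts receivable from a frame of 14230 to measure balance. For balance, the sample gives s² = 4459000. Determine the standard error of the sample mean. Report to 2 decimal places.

Under SRS without replacement, Var(ȳ) = (1 − f)·s²/n with f = n/N = 921/14230 = 0.06472242.
Var(ȳ) = (1 − 0.06472242)·4459000/921 = 0.93527758·4841.4767 = 4528.1246.
SE(ȳ) = √(4528.1246) = 67.29.

67.29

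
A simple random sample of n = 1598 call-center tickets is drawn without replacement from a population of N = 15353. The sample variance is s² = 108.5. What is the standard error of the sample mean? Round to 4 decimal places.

0.2466

Under SRS without replacement, Var(ȳ) = (1 − f)·s²/n with f = n/N = 1598/15353 = 0.10408389.
Var(ȳ) = (1 − 0.10408389)·108.5/1598 = 0.89591611·0.067897372 = 0.060830349.
SE(ȳ) = √(0.060830349) = 0.2466.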